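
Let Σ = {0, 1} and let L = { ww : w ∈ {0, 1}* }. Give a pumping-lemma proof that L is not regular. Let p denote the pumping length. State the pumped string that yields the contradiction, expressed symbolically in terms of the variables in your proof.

0^{p+k} 1^p 0^p 1^p

Suppose for contradiction that L is regular, and let p be the pumping length.
Take w = 0^p 1^p 0^p 1^p = uu where u = 0^p1^p; then w ∈ L and |w| = 4p ≥ p.
By the pumping lemma, w = xyz with |xy| ≤ p and y is nonempty.
Because |xy| ≤ p and w begins with p copies of 0, we have y = 0^k with 1 ≤ k ≤ p.
Pump with i = 2: xy^2z = 0^{p+k} 1^p 0^p 1^p, of length 4p+k. Suppose this equals vv. The string starts with 0 and ends with 1, so v does too; thus the boundary between the two copies of v is a 1→0 transition. There is exactly one such transition, at position 2p+k, so |v| = 2p+k and |vv| = 4p+2k ≠ 4p+k since k ≥ 1. So xy^2z ∉ L.
This is a contradiction; hence L is not regular.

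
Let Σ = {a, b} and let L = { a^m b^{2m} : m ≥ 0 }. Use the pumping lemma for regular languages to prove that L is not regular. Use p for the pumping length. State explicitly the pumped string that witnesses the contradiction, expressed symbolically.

a^{p+k} b^{2p}

Assume L is regular. Let p be the pumping length given by the pumping lemma.
Let w = a^p b^{2p} ∈ L; note |w| = 3p ≥ p.
By the pumping lemma, w = xyz with |xy| ≤ p and |y| > 0.
The first p characters of w are a's, so xy (and hence y) consists only of a's. Write y = a^k, 1 ≤ k ≤ p.
Pump with i = 2: xy^2z = a^{p+k} b^{2p}. For this to lie in L we would need 2p = 2(p+k), which forces k = 0. But k ≥ 1, so xy^2z ∉ L.
Contradiction. Therefore L is not regular.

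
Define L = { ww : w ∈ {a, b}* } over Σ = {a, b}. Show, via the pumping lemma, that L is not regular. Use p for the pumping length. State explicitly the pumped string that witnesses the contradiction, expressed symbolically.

a^{p+k} b^p a^p b^p

Suppose for contradiction that L is regular, and let p be the pumping length.
Take w = a^p b^p a^p b^p = uu where u = a^pb^p; then w ∈ L and |w| = 4p ≥ p.
Write w = xyz as guaranteed by the lemma, with |xy| ≤ p and |y| > 0.
Because |xy| ≤ p and w begins with p copies of a, we have y = a^k with 1 ≤ k ≤ p.
Pump with i = 2: xy^2z = a^{p+k} b^p a^p b^p, of length 4p+k. Suppose this equals vv. The string starts with a and ends with b, so v does too; thus the boundary between the two copies of v is a b→a transition. There is exactly one such transition, at position 2p+k, so |v| = 2p+k and |vv| = 4p+2k ≠ 4p+k since k ≥ 1. So xy^2z ∉ L.
This is a contradiction; hence L is not regular.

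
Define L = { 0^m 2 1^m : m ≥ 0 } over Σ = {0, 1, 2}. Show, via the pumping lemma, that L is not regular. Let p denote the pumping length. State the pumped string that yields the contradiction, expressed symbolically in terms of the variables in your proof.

Toward a contradiction, assume L is regular with pumping length p.
Take w = 0^p 2 1^p ∈ L with |w| = 2p+1 ≥ p.
By the pumping lemma, w = xyz with |xy| ≤ p and y is nonempty.
Because |xy| ≤ p and w begins with p copies of 0, we have y = 0^k with 1 ≤ k ≤ p.
Pump with i = 2: xy^2z = 0^{p+k} 2 1^p, which would require p+k = p. But k ≥ 1, so xy^2z ∉ L.
Contradiction. Therefore L is not regular.

0^{p+k} 2 1^p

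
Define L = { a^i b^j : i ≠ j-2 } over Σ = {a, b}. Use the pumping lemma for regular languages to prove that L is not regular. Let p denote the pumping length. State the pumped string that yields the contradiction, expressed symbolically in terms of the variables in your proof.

Suppose for contradiction that L is regular, and let p be the pumping length.
Choose w = a^p b^{p+p!+2}. Since p ≠ (p+p!+2)-2 = p+p!, w ∈ L; and |w| ≥ p.
The pumping lemma gives a decomposition w = xyz where |xy| ≤ p and |y| ≥ 1.
Since the first p symbols of w are all a's and |xy| ≤ p, y lies entirely in the leading a-block: y = a^k for some k with 1 ≤ k ≤ p.
Since 1 ≤ k ≤ p, k divides p!; set t = 1 + p!/k. Then xy^t z has p + (p!/k)·k = p + p! copies of a. Now the a-count is p+p! and (b-count)-2 = (p+p!+2)-2 = p+p!, so i ≠ j-2 fails. So xy^t z = a^{p+p!} b^{p+p!+2} ∉ L.
This is a contradiction; hence L is not regular.

a^{p+p!} b^{p+p!+2}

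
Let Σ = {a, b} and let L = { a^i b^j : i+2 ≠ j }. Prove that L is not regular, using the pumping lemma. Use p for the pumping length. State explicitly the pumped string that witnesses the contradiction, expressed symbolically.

Assume L is regular; let p be its pumping constant.
Choose w = a^p b^{p+p!+2}. Since p ≠ (p+p!+2)-2 = p+p!, w ∈ L; and |w| ≥ p.
The pumping lemma gives a decomposition w = xyz where |xy| ≤ p and |y| > 0.
The first p characters of w are a's, so xy (and hence y) consists only of a's. Write y = a^k, 1 ≤ k ≤ p.
Since 1 ≤ k ≤ p, k divides p!; set t = 1 + p!/k. Then xy^t z has p + (p!/k)·k = p + p! copies of a. Now the a-count is p+p! and (b-count)-2 = (p+p!+2)-2 = p+p!, so i+2 ≠ j fails. So xy^t z = a^{p+p!} b^{p+p!+2} ∉ L.
Contradiction. Therefore L is not regular.

a^{p+p!} b^{p+p!+2}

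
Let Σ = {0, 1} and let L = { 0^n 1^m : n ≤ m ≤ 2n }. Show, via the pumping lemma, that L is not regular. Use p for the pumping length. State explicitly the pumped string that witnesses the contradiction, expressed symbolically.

0^{p+k} 1^p

Suppose for contradiction that L is regular, and let p be the pumping length.
Take w = 0^p 1^p ∈ L (since p ≤ p ≤ 2p), with |w| = 2p ≥ p.
The pumping lemma gives a decomposition w = xyz where |xy| ≤ p and |y| ≥ 1.
Since the first p symbols of w are all 0's and |xy| ≤ p, y lies entirely in the leading 0-block: y = 0^k for some k with 1 ≤ k ≤ p.
Pump with i = 2: xy^2z = 0^{p+k} 1^p. Now n = p+k > p = m, so the condition n ≤ m fails. Thus xy^2z ∉ L.
Contradiction. Therefore L is not regular.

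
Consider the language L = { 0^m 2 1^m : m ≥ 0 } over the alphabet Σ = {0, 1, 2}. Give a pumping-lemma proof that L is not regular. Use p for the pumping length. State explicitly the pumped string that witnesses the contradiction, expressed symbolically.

0^{p+k} 2 1^p

Assume L is regular. Let p be the pumping length given by the pumping lemma.
Take w = 0^p 2 1^p ∈ L with |w| = 2p+1 ≥ p.
Write w = xyz as guaranteed by the lemma, with |xy| ≤ p and |y| > 0.
Because |xy| ≤ p and w begins with p copies of 0, we have y = 0^k with 1 ≤ k ≤ p.
Pump with i = 2: xy^2z = 0^{p+k} 2 1^p, which would require p+k = p. But k ≥ 1, so xy^2z ∉ L.
Contradiction. Therefore L is not regular.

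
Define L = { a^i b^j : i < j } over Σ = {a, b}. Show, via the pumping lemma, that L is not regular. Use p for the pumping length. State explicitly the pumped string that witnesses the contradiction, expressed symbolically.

a^{p+k} b^{p+1}

Assume L is regular. Let p be the pumping length given by the pumping lemma.
Choose w = a^p b^{p+1} ∈ L, with |w| = 2p+1 ≥ p.
By the pumping lemma, w = xyz with |xy| ≤ p and y is nonempty.
Because |xy| ≤ p and w begins with p copies of a, we have y = a^k with 1 ≤ k ≤ p.
Consider xy^2z = a^{p+k} b^{p+1}. Since k ≥ 1, the a-count p+k is at least p+1, so i < j fails; thus xy^2z ∉ L.
This contradicts the pumping lemma, so L is not regular.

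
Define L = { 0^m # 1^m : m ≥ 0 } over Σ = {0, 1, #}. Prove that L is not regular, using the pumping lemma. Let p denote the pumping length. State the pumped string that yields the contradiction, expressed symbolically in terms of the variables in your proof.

Suppose for contradiction that L is regular, and let p be the pumping length.
Take w = 0^p # 1^p ∈ L with |w| = 2p+1 ≥ p.
By the pumping lemma, w = xyz with |xy| ≤ p and y is nonempty.
Since the first p symbols of w are all 0's and |xy| ≤ p, y lies entirely in the leading 0-block: y = 0^k for some k with 1 ≤ k ≤ p.
Pump with i = 2: xy^2z = 0^{p+k} # 1^p, which would require p+k = p. But k ≥ 1, so xy^2z ∉ L.
This is a contradiction; hence L is not regular.

0^{p+k} # 1^p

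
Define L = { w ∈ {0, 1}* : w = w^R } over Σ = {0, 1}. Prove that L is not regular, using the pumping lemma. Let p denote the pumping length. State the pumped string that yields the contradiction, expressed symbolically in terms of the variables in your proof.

Assume L is regular; let p be its pumping constant.
Take w = 0^p 1 0^p, a palindrome of length 2p+1 ≥ p.
Write w = xyz as guaranteed by the lemma, with |xy| ≤ p and y is nonempty.
Since the first p symbols of w are all 0's and |xy| ≤ p, y lies entirely in the leading 0-block: y = 0^k for some k with 1 ≤ k ≤ p.
Pump with i = 2: xy^2z = 0^{p+k} 1 0^p. Its reverse is 0^p 1 0^{p+k}, which differs from xy^2z since k ≥ 1. So xy^2z is not a palindrome and xy^2z ∉ L.
This is a contradiction; hence L is not regular.

0^{p+k} 1 0^p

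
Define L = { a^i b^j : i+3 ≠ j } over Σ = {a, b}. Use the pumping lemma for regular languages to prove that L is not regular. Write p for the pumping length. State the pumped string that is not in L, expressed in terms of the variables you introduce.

Assume L is regular; let p be its pumping constant.
Choose w = a^p b^{p+p!+3}. Since p ≠ (p+p!+3)-3 = p+p!, w ∈ L; and |w| ≥ p.
Write w = xyz as guaranteed by the lemma, with |xy| ≤ p and |y| ≥ 1.
Since the first p symbols of w are all a's and |xy| ≤ p, y lies entirely in the leading a-block: y = a^k for some k with 1 ≤ k ≤ p.
Since 1 ≤ k ≤ p, k divides p!; set t = 1 + p!/k. Then xy^t z has p + (p!/k)·k = p + p! copies of a. Now the a-count is p+p! and (b-count)-3 = (p+p!+3)-3 = p+p!, so i+3 ≠ j fails. So xy^t z = a^{p+p!} b^{p+p!+3} ∉ L.
Contradiction. Therefore L is not regular.

a^{p+p!} b^{p+p!+3}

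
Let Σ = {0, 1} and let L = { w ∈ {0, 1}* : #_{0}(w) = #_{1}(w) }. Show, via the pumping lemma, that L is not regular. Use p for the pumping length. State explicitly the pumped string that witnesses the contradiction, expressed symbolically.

Suppose for contradiction that L is regular, and let p be the pumping length.
Choose w = 0^p 1^p ∈ L with |w| = 2p ≥ p.
Write w = xyz as guaranteed by the lemma, with |xy| ≤ p and |y| ≥ 1.
The first p characters of w are 0's, so xy (and hence y) consists only of 0's. Write y = 0^k, 1 ≤ k ≤ p.
Pump with i = 2: xy^2z = 0^{p+k} 1^p has p+k occurrences of 0 but only p of 1. Since k ≥ 1 the counts differ, so xy^2z ∉ L.
This contradicts the pumping lemma, so L is not regular.

0^{p+k} 1^p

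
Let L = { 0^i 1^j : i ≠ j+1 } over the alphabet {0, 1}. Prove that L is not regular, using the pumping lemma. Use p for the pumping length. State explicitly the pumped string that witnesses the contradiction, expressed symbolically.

0^{p+p!} 1^{p+p!-1}

Assume L is regular. Let p be the pumping length given by the pumping lemma.
Choose w = 0^p 1^{p+p!-1}. Since p ≠ (p+p!-1)+1 = p+p!, w ∈ L; and |w| ≥ p.
By the pumping lemma, w = xyz with |xy| ≤ p and |y| > 0.
The first p characters of w are 0's, so xy (and hence y) consists only of 0's. Write y = 0^k, 1 ≤ k ≤ p.
Since 1 ≤ k ≤ p, k divides p!; set t = 1 + p!/k. Then xy^t z has p + (p!/k)·k = p + p! copies of 0. Now the 0-count is p+p! and (1-count)+1 = (p+p!-1)+1 = p+p!, so i ≠ j+1 fails. So xy^t z = 0^{p+p!} 1^{p+p!-1} ∉ L.
Contradiction. Therefore L is not regular.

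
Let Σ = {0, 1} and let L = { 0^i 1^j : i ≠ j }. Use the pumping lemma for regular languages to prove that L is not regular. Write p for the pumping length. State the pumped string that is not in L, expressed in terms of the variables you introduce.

0^{p+p!} 1^{p+p!}

Toward a contradiction, assume L is regular with pumping length p.
Choose w = 0^p 1^{p+p!}. Since p ≠ p+p!, w ∈ L; and |w| ≥ p.
Write w = xyz as guaranteed by the lemma, with |xy| ≤ p and y is nonempty.
The first p characters of w are 0's, so xy (and hence y) consists only of 0's. Write y = 0^k, 1 ≤ k ≤ p.
Since 1 ≤ k ≤ p, k divides p!; set t = 1 + p!/k. Then xy^t z has p + (p!/k)·k = p + p! copies of 0. Now the 0-count equals the 1-count, so i ≠ j fails. So xy^t z = 0^{p+p!} 1^{p+p!} ∉ L.
Contradiction. Therefore L is not regular.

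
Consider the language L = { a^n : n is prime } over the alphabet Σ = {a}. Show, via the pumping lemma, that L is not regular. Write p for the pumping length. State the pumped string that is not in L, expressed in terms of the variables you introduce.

Assume L is regular; let p be its pumping constant.
Let q be a prime with q ≥ p+2 (infinitely many primes exist), and take w = a^q ∈ L with |w| = q ≥ p.
Write w = xyz as guaranteed by the lemma, with |xy| ≤ p and y is nonempty.
Then y = a^k for some k with 1 ≤ k ≤ p.
Since 1 ≤ k ≤ p, |xz| = q-k. Pump with i = q+1: |xy^{q+1}z| = (q-k)+(q+1)k = q+qk = q(1+k), which is composite (both factors ≥ 2). So xy^{q+1}z = a^{q(1+k)} ∉ L.
This is a contradiction; hence L is not regular.

a^{q(1+k)}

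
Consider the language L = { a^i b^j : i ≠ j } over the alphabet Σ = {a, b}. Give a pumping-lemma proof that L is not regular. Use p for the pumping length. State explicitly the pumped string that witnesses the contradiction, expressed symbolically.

a^{p+p!} b^{p+p!}

Assume L is regular. Let p be the pumping length given by the pumping lemma.
Choose w = a^p b^{p+p!}. Since p ≠ p+p!, w ∈ L; and |w| ≥ p.
By the pumping lemma, w = xyz with |xy| ≤ p and |y| ≥ 1.
The first p characters of w are a's, so xy (and hence y) consists only of a's. Write y = a^k, 1 ≤ k ≤ p.
Since 1 ≤ k ≤ p, k divides p!; set t = 1 + p!/k. Then xy^t z has p + (p!/k)·k = p + p! copies of a. Now the a-count equals the b-count, so i ≠ j fails. So xy^t z = a^{p+p!} b^{p+p!} ∉ L.
This contradicts the pumping lemma, so L is not regular.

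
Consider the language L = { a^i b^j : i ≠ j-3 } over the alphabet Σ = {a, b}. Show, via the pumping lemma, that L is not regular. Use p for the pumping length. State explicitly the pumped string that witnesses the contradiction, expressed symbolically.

a^{p+p!} b^{p+p!+3}

Assume L is regular; let p be its pumping constant.
Choose w = a^p b^{p+p!+3}. Since p ≠ (p+p!+3)-3 = p+p!, w ∈ L; and |w| ≥ p.
By the pumping lemma, w = xyz with |xy| ≤ p and y is nonempty.
Since the first p symbols of w are all a's and |xy| ≤ p, y lies entirely in the leading a-block: y = a^k for some k with 1 ≤ k ≤ p.
Since 1 ≤ k ≤ p, k divides p!; set t = 1 + p!/k. Then xy^t z has p + (p!/k)·k = p + p! copies of a. Now the a-count is p+p! and (b-count)-3 = (p+p!+3)-3 = p+p!, so i ≠ j-3 fails. So xy^t z = a^{p+p!} b^{p+p!+3} ∉ L.
Contradiction. Therefore L is not regular.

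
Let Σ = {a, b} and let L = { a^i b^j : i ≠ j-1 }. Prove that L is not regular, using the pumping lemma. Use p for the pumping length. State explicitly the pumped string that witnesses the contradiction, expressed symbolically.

a^{p+p!} b^{p+p!+1}

Toward a contradiction, assume L is regular with pumping length p.
Choose w = a^p b^{p+p!+1}. Since p ≠ (p+p!+1)-1 = p+p!, w ∈ L; and |w| ≥ p.
Write w = xyz as guaranteed by the lemma, with |xy| ≤ p and |y| ≥ 1.
The first p characters of w are a's, so xy (and hence y) consists only of a's. Write y = a^k, 1 ≤ k ≤ p.
Since 1 ≤ k ≤ p, k divides p!; set t = 1 + p!/k. Then xy^t z has p + (p!/k)·k = p + p! copies of a. Now the a-count is p+p! and (b-count)-1 = (p+p!+1)-1 = p+p!, so i ≠ j-1 fails. So xy^t z = a^{p+p!} b^{p+p!+1} ∉ L.
Contradiction. Therefore L is not regular.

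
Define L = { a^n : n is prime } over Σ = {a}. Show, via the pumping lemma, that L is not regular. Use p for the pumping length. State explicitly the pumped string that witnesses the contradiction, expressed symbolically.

Assume L is regular. Let p be the pumping length given by the pumping lemma.
Let q be a prime with q ≥ p+2 (infinitely many primes exist), and take w = a^q ∈ L with |w| = q ≥ p.
The pumping lemma gives a decomposition w = xyz where |xy| ≤ p and |y| > 0.
Then y = a^k for some k with 1 ≤ k ≤ p.
Since 1 ≤ k ≤ p, |xz| = q-k. Pump with i = q+1: |xy^{q+1}z| = (q-k)+(q+1)k = q+qk = q(1+k), which is composite (both factors ≥ 2). So xy^{q+1}z = a^{q(1+k)} ∉ L.
This is a contradiction; hence L is not regular.

a^{q(1+k)}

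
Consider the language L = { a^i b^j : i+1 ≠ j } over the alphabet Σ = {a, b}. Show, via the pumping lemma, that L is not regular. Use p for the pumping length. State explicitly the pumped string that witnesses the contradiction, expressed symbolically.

a^{p+p!} b^{p+p!+1}

Assume L is regular. Let p be the pumping length given by the pumping lemma.
Choose w = a^p b^{p+p!+1}. Since p ≠ (p+p!+1)-1 = p+p!, w ∈ L; and |w| ≥ p.
Write w = xyz as guaranteed by the lemma, with |xy| ≤ p and |y| > 0.
The first p characters of w are a's, so xy (and hence y) consists only of a's. Write y = a^k, 1 ≤ k ≤ p.
Since 1 ≤ k ≤ p, k divides p!; set t = 1 + p!/k. Then xy^t z has p + (p!/k)·k = p + p! copies of a. Now the a-count is p+p! and (b-count)-1 = (p+p!+1)-1 = p+p!, so i+1 ≠ j fails. So xy^t z = a^{p+p!} b^{p+p!+1} ∉ L.
This is a contradiction; hence L is not regular.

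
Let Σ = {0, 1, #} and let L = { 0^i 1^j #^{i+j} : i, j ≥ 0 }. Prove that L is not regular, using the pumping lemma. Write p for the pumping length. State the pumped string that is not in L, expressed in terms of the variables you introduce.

0^{p+k} 1^p #^{2p}

Assume L is regular; let p be its pumping constant.
Take w = 0^p 1^p #^{2p} ∈ L (with i=j=p, i+j=2p), |w| = 4p ≥ p.
By the pumping lemma, w = xyz with |xy| ≤ p and |y| ≥ 1.
Because |xy| ≤ p and w begins with p copies of 0, we have y = 0^k with 1 ≤ k ≤ p.
Consider xy^2z = 0^{p+k} 1^p #^{2p}. Now the 0- and 1-counts sum to 2p+k, but the #-count is 2p ≠ 2p+k. So xy^2z ∉ L.
This is a contradiction; hence L is not regular.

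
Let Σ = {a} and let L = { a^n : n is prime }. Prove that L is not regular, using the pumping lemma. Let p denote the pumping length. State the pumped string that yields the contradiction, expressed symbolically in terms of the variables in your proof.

a^{q(1+k)}

Assume L is regular. Let p be the pumping length given by the pumping lemma.
Let q be a prime with q ≥ p+2 (infinitely many primes exist), and take w = a^q ∈ L with |w| = q ≥ p.
Write w = xyz as guaranteed by the lemma, with |xy| ≤ p and |y| > 0.
Then y = a^k for some k with 1 ≤ k ≤ p.
Since 1 ≤ k ≤ p, |xz| = q-k. Pump with i = q+1: |xy^{q+1}z| = (q-k)+(q+1)k = q+qk = q(1+k), which is composite (both factors ≥ 2). So xy^{q+1}z = a^{q(1+k)} ∉ L.
Contradiction. Therefore L is not regular.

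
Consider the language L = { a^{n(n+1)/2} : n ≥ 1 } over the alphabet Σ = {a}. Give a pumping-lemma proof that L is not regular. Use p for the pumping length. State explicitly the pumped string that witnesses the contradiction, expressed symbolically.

Suppose for contradiction that L is regular, and let p be the pumping length.
Take w = a^{p(p+1)/2} ∈ L with |w| = p(p+1)/2 ≥ p.
The pumping lemma gives a decomposition w = xyz where |xy| ≤ p and y is nonempty.
Then y = a^k for some k with 1 ≤ k ≤ p.
Pump with i = 2: xy^2z = a^{p(p+1)/2+k}. Since 1 ≤ k ≤ p, p(p+1)/2 < p(p+1)/2+k ≤ p(p+1)/2+p < (p+1)(p+2)/2, so p(p+1)/2+k is strictly between consecutive triangular numbers. So xy^2z ∉ L.
This contradicts the pumping lemma, so L is not regular.

a^{p(p+1)/2+k}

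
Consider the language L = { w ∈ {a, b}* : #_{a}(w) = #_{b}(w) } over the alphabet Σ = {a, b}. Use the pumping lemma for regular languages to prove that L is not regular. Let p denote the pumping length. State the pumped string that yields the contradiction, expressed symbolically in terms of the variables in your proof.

a^{p+k} b^p

Toward a contradiction, assume L is regular with pumping length p.
Choose w = a^p b^p ∈ L with |w| = 2p ≥ p.
By the pumping lemma, w = xyz with |xy| ≤ p and y is nonempty.
Because |xy| ≤ p and w begins with p copies of a, we have y = a^k with 1 ≤ k ≤ p.
Pump with i = 2: xy^2z = a^{p+k} b^p has p+k occurrences of a but only p of b. Since k ≥ 1 the counts differ, so xy^2z ∉ L.
This is a contradiction; hence L is not regular.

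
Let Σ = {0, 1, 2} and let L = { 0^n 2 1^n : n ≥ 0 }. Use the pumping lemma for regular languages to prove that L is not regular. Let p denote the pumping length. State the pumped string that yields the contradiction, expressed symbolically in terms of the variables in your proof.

Assume L is regular. Let p be the pumping length given by the pumping lemma.
Take w = 0^p 2 1^p ∈ L with |w| = 2p+1 ≥ p.
Write w = xyz as guaranteed by the lemma, with |xy| ≤ p and |y| > 0.
Since the first p symbols of w are all 0's and |xy| ≤ p, y lies entirely in the leading 0-block: y = 0^k for some k with 1 ≤ k ≤ p.
Pump with i = 2: xy^2z = 0^{p+k} 2 1^p, which would require p+k = p. But k ≥ 1, so xy^2z ∉ L.
Contradiction. Therefore L is not regular.

0^{p+k} 2 1^p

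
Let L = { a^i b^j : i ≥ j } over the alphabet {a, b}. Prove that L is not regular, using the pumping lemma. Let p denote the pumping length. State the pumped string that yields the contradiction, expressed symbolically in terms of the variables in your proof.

a^{p-k} b^p

Assume L is regular. Let p be the pumping length given by the pumping lemma.
Choose w = a^p b^p ∈ L, with |w| = 2p ≥ p.
Write w = xyz as guaranteed by the lemma, with |xy| ≤ p and |y| > 0.
The first p characters of w are a's, so xy (and hence y) consists only of a's. Write y = a^k, 1 ≤ k ≤ p.
Consider xy^0z = xz = a^{p-k} b^p. Since k ≥ 1, the a-count p-k is less than p, so i ≥ j fails; thus xz ∉ L.
This is a contradiction; hence L is not regular.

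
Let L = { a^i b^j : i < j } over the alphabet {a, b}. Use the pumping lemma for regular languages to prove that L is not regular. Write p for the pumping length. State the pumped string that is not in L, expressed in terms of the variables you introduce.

a^{p+k} b^{p+1}

Suppose for contradiction that L is regular, and let p be the pumping length.
Choose w = a^p b^{p+1} ∈ L, with |w| = 2p+1 ≥ p.
The pumping lemma gives a decomposition w = xyz where |xy| ≤ p and |y| > 0.
Because |xy| ≤ p and w begins with p copies of a, we have y = a^k with 1 ≤ k ≤ p.
Consider xy^2z = a^{p+k} b^{p+1}. Since k ≥ 1, the a-count p+k is at least p+1, so i < j fails; thus xy^2z ∉ L.
This is a contradiction; hence L is not regular.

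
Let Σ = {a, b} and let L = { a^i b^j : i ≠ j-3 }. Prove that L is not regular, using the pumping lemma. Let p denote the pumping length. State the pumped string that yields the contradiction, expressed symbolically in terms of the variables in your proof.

a^{p+p!} b^{p+p!+3}

Toward a contradiction, assume L is regular with pumping length p.
Choose w = a^p b^{p+p!+3}. Since p ≠ (p+p!+3)-3 = p+p!, w ∈ L; and |w| ≥ p.
By the pumping lemma, w = xyz with |xy| ≤ p and y is nonempty.
The first p characters of w are a's, so xy (and hence y) consists only of a's. Write y = a^k, 1 ≤ k ≤ p.
Since 1 ≤ k ≤ p, k divides p!; set t = 1 + p!/k. Then xy^t z has p + (p!/k)·k = p + p! copies of a. Now the a-count is p+p! and (b-count)-3 = (p+p!+3)-3 = p+p!, so i ≠ j-3 fails. So xy^t z = a^{p+p!} b^{p+p!+3} ∉ L.
Contradiction. Therefore L is not regular.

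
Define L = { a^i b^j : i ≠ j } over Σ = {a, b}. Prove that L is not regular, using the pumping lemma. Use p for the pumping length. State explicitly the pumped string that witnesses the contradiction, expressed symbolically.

a^{p+p!} b^{p+p!}

Toward a contradiction, assume L is regular with pumping length p.
Choose w = a^p b^{p+p!}. Since p ≠ p+p!, w ∈ L; and |w| ≥ p.
By the pumping lemma, w = xyz with |xy| ≤ p and |y| > 0.
Since the first p symbols of w are all a's and |xy| ≤ p, y lies entirely in the leading a-block: y = a^k for some k with 1 ≤ k ≤ p.
Since 1 ≤ k ≤ p, k divides p!; set t = 1 + p!/k. Then xy^t z has p + (p!/k)·k = p + p! copies of a. Now the a-count equals the b-count, so i ≠ j fails. So xy^t z = a^{p+p!} b^{p+p!} ∉ L.
Contradiction. Therefore L is not regular.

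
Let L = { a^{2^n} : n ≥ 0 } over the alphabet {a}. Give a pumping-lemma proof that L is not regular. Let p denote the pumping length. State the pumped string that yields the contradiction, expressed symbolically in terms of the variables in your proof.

Assume L is regular. Let p be the pumping length given by the pumping lemma.
Take w = a^{2^p} ∈ L with |w| = 2^p ≥ p.
Write w = xyz as guaranteed by the lemma, with |xy| ≤ p and |y| ≥ 1.
Then y = a^k for some k with 1 ≤ k ≤ p.
Pump with i = 2: xy^2z = a^{2^p+k}. Since 1 ≤ k ≤ p < 2^p, we have 2^p < 2^p+k < 2^{p+1}, so 2^p+k is not a power of 2. So xy^2z ∉ L.
This is a contradiction; hence L is not regular.

a^{2^p+k}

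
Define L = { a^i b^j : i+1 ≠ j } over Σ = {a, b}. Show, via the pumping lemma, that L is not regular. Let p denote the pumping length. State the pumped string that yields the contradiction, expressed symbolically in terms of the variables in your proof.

Assume L is regular. Let p be the pumping length given by the pumping lemma.
Choose w = a^p b^{p+p!+1}. Since p ≠ (p+p!+1)-1 = p+p!, w ∈ L; and |w| ≥ p.
The pumping lemma gives a decomposition w = xyz where |xy| ≤ p and |y| ≥ 1.
Since the first p symbols of w are all a's and |xy| ≤ p, y lies entirely in the leading a-block: y = a^k for some k with 1 ≤ k ≤ p.
Since 1 ≤ k ≤ p, k divides p!; set t = 1 + p!/k. Then xy^t z has p + (p!/k)·k = p + p! copies of a. Now the a-count is p+p! and (b-count)-1 = (p+p!+1)-1 = p+p!, so i+1 ≠ j fails. So xy^t z = a^{p+p!} b^{p+p!+1} ∉ L.
This is a contradiction; hence L is not regular.

a^{p+p!} b^{p+p!+1}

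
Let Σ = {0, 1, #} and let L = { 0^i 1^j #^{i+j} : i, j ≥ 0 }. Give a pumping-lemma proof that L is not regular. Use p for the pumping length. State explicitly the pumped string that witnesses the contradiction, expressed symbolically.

0^{p+k} 1^p #^{2p}

Assume L is regular. Let p be the pumping length given by the pumping lemma.
Take w = 0^p 1^p #^{2p} ∈ L (with i=j=p, i+j=2p), |w| = 4p ≥ p.
Write w = xyz as guaranteed by the lemma, with |xy| ≤ p and y is nonempty.
Since the first p symbols of w are all 0's and |xy| ≤ p, y lies entirely in the leading 0-block: y = 0^k for some k with 1 ≤ k ≤ p.
Consider xy^2z = 0^{p+k} 1^p #^{2p}. Now the 0- and 1-counts sum to 2p+k, but the #-count is 2p ≠ 2p+k. So xy^2z ∉ L.
This is a contradiction; hence L is not regular.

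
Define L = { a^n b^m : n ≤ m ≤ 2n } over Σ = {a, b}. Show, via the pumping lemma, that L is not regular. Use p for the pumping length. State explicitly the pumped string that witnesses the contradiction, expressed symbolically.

Suppose for contradiction that L is regular, and let p be the pumping length.
Take w = a^p b^p ∈ L (since p ≤ p ≤ 2p), with |w| = 2p ≥ p.
By the pumping lemma, w = xyz with |xy| ≤ p and |y| > 0.
Since the first p symbols of w are all a's and |xy| ≤ p, y lies entirely in the leading a-block: y = a^k for some k with 1 ≤ k ≤ p.
Pump with i = 2: xy^2z = a^{p+k} b^p. Now n = p+k > p = m, so the condition n ≤ m fails. Thus xy^2z ∉ L.
This is a contradiction; hence L is not regular.

a^{p+k} b^p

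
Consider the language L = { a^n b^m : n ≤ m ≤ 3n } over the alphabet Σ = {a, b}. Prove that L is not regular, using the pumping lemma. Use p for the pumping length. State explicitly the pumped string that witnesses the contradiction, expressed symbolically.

Assume L is regular. Let p be the pumping length given by the pumping lemma.
Take w = a^p b^p ∈ L (since p ≤ p ≤ 3p), with |w| = 2p ≥ p.
Write w = xyz as guaranteed by the lemma, with |xy| ≤ p and y is nonempty.
The first p characters of w are a's, so xy (and hence y) consists only of a's. Write y = a^k, 1 ≤ k ≤ p.
Pump with i = 2: xy^2z = a^{p+k} b^p. Now n = p+k > p = m, so the condition n ≤ m fails. Thus xy^2z ∉ L.
This is a contradiction; hence L is not regular.

a^{p+k} b^p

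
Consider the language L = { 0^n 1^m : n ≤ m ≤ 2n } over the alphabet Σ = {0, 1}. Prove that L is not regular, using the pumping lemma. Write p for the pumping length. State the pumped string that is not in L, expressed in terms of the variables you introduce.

Suppose for contradiction that L is regular, and let p be the pumping length.
Take w = 0^p 1^p ∈ L (since p ≤ p ≤ 2p), with |w| = 2p ≥ p.
Write w = xyz as guaranteed by the lemma, with |xy| ≤ p and y is nonempty.
The first p characters of w are 0's, so xy (and hence y) consists only of 0's. Write y = 0^k, 1 ≤ k ≤ p.
Pump with i = 2: xy^2z = 0^{p+k} 1^p. Now n = p+k > p = m, so the condition n ≤ m fails. Thus xy^2z ∉ L.
Contradiction. Therefore L is not regular.

0^{p+k} 1^p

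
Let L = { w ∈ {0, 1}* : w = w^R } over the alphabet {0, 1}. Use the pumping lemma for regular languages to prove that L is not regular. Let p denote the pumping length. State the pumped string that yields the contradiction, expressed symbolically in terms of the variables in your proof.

Assume L is regular; let p be its pumping constant.
Take w = 0^p 1 0^p, a palindrome of length 2p+1 ≥ p.
Write w = xyz as guaranteed by the lemma, with |xy| ≤ p and y is nonempty.
The first p characters of w are 0's, so xy (and hence y) consists only of 0's. Write y = 0^k, 1 ≤ k ≤ p.
Pump with i = 2: xy^2z = 0^{p+k} 1 0^p. Its reverse is 0^p 1 0^{p+k}, which differs from xy^2z since k ≥ 1. So xy^2z is not a palindrome and xy^2z ∉ L.
Contradiction. Therefore L is not regular.

0^{p+k} 1 0^p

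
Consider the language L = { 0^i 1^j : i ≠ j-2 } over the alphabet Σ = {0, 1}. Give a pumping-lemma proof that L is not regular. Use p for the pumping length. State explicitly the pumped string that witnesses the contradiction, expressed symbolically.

0^{p+p!} 1^{p+p!+2}

Toward a contradiction, assume L is regular with pumping length p.
Choose w = 0^p 1^{p+p!+2}. Since p ≠ (p+p!+2)-2 = p+p!, w ∈ L; and |w| ≥ p.
The pumping lemma gives a decomposition w = xyz where |xy| ≤ p and |y| ≥ 1.
The first p characters of w are 0's, so xy (and hence y) consists only of 0's. Write y = 0^k, 1 ≤ k ≤ p.
Since 1 ≤ k ≤ p, k divides p!; set t = 1 + p!/k. Then xy^t z has p + (p!/k)·k = p + p! copies of 0. Now the 0-count is p+p! and (1-count)-2 = (p+p!+2)-2 = p+p!, so i ≠ j-2 fails. So xy^t z = 0^{p+p!} 1^{p+p!+2} ∉ L.
Contradiction. Therefore L is not regular.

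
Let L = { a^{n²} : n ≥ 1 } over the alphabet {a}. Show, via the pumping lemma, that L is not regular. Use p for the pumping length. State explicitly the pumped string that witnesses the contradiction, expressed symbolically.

Assume L is regular; let p be its pumping constant.
Take w = a^{p²} ∈ L with |w| = p² ≥ p.
By the pumping lemma, w = xyz with |xy| ≤ p and y is nonempty.
Then y = a^k for some k with 1 ≤ k ≤ p.
Pump with i = 2: xy^2z = a^{p²+k}. Since 1 ≤ k ≤ p, p² < p²+k ≤ p²+p < (p+1)², so p²+k lies strictly between consecutive squares and is not a perfect square. So xy^2z ∉ L.
This contradicts the pumping lemma, so L is not regular.

a^{p²+k}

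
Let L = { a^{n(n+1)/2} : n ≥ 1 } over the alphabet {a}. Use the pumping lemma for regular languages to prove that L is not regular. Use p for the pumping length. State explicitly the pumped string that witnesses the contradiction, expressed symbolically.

a^{p(p+1)/2+k}

Suppose for contradiction that L is regular, and let p be the pumping length.
Take w = a^{p(p+1)/2} ∈ L with |w| = p(p+1)/2 ≥ p.
By the pumping lemma, w = xyz with |xy| ≤ p and y is nonempty.
Then y = a^k for some k with 1 ≤ k ≤ p.
Pump with i = 2: xy^2z = a^{p(p+1)/2+k}. Since 1 ≤ k ≤ p, p(p+1)/2 < p(p+1)/2+k ≤ p(p+1)/2+p < (p+1)(p+2)/2, so p(p+1)/2+k is strictly between consecutive triangular numbers. So xy^2z ∉ L.
Contradiction. Therefore L is not regular.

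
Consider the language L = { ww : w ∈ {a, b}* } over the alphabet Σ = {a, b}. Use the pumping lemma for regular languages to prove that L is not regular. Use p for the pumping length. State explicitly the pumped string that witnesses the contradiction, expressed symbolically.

Toward a contradiction, assume L is regular with pumping length p.
Take w = a^p b^p a^p b^p = uu where u = a^pb^p; then w ∈ L and |w| = 4p ≥ p.
Write w = xyz as guaranteed by the lemma, with |xy| ≤ p and |y| > 0.
Because |xy| ≤ p and w begins with p copies of a, we have y = a^k with 1 ≤ k ≤ p.
Pump with i = 2: xy^2z = a^{p+k} b^p a^p b^p, of length 4p+k. Suppose this equals vv. The string starts with a and ends with b, so v does too; thus the boundary between the two copies of v is a b→a transition. There is exactly one such transition, at position 2p+k, so |v| = 2p+k and |vv| = 4p+2k ≠ 4p+k since k ≥ 1. So xy^2z ∉ L.
This contradicts the pumping lemma, so L is not regular.

a^{p+k} b^p a^p b^p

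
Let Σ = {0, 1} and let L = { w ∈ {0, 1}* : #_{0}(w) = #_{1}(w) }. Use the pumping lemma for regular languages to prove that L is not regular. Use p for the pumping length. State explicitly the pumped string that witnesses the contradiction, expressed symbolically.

Assume L is regular; let p be its pumping constant.
Choose w = 0^p 1^p ∈ L with |w| = 2p ≥ p.
The pumping lemma gives a decomposition w = xyz where |xy| ≤ p and |y| ≥ 1.
Since the first p symbols of w are all 0's and |xy| ≤ p, y lies entirely in the leading 0-block: y = 0^k for some k with 1 ≤ k ≤ p.
Pump with i = 2: xy^2z = 0^{p+k} 1^p has p+k occurrences of 0 but only p of 1. Since k ≥ 1 the counts differ, so xy^2z ∉ L.
Contradiction. Therefore L is not regular.

0^{p+k} 1^p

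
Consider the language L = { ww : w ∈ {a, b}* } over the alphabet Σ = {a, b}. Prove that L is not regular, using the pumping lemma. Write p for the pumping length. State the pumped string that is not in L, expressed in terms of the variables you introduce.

a^{p+k} b^p a^p b^p

Suppose for contradiction that L is regular, and let p be the pumping length.
Take w = a^p b^p a^p b^p = uu where u = a^pb^p; then w ∈ L and |w| = 4p ≥ p.
The pumping lemma gives a decomposition w = xyz where |xy| ≤ p and y is nonempty.
Because |xy| ≤ p and w begins with p copies of a, we have y = a^k with 1 ≤ k ≤ p.
Pump with i = 2: xy^2z = a^{p+k} b^p a^p b^p, of length 4p+k. Suppose this equals vv. The string starts with a and ends with b, so v does too; thus the boundary between the two copies of v is a b→a transition. There is exactly one such transition, at position 2p+k, so |v| = 2p+k and |vv| = 4p+2k ≠ 4p+k since k ≥ 1. So xy^2z ∉ L.
This is a contradiction; hence L is not regular.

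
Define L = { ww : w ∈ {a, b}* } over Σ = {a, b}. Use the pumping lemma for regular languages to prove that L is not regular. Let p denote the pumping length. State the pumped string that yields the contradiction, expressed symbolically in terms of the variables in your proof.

Assume L is regular; let p be its pumping constant.
Take w = a^p b^p a^p b^p = uu where u = a^pb^p; then w ∈ L and |w| = 4p ≥ p.
By the pumping lemma, w = xyz with |xy| ≤ p and |y| > 0.
Since the first p symbols of w are all a's and |xy| ≤ p, y lies entirely in the leading a-block: y = a^k for some k with 1 ≤ k ≤ p.
Pump with i = 2: xy^2z = a^{p+k} b^p a^p b^p, of length 4p+k. Suppose this equals vv. The string starts with a and ends with b, so v does too; thus the boundary between the two copies of v is a b→a transition. There is exactly one such transition, at position 2p+k, so |v| = 2p+k and |vv| = 4p+2k ≠ 4p+k since k ≥ 1. So xy^2z ∉ L.
This is a contradiction; hence L is not regular.

a^{p+k} b^p a^p b^p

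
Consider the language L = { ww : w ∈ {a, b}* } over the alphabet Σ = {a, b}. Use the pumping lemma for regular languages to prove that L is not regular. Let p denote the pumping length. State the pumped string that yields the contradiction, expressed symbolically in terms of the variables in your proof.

a^{p+k} b^p a^p b^p

Assume L is regular; let p be its pumping constant.
Take w = a^p b^p a^p b^p = uu where u = a^pb^p; then w ∈ L and |w| = 4p ≥ p.
By the pumping lemma, w = xyz with |xy| ≤ p and |y| > 0.
The first p characters of w are a's, so xy (and hence y) consists only of a's. Write y = a^k, 1 ≤ k ≤ p.
Pump with i = 2: xy^2z = a^{p+k} b^p a^p b^p, of length 4p+k. Suppose this equals vv. The string starts with a and ends with b, so v does too; thus the boundary between the two copies of v is a b→a transition. There is exactly one such transition, at position 2p+k, so |v| = 2p+k and |vv| = 4p+2k ≠ 4p+k since k ≥ 1. So xy^2z ∉ L.
This contradicts the pumping lemma, so L is not regular.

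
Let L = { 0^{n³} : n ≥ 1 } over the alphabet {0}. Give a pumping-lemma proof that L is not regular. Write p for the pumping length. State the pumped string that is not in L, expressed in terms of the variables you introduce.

0^{p³+k}

Assume L is regular. Let p be the pumping length given by the pumping lemma.
Take w = 0^{p³} ∈ L with |w| = p³ ≥ p.
By the pumping lemma, w = xyz with |xy| ≤ p and |y| ≥ 1.
Then y = 0^k for some k with 1 ≤ k ≤ p.
Pump with i = 2: xy^2z = 0^{p³+k}. Since 1 ≤ k ≤ p, p³ < p³+k ≤ p³+p < p³+3p²+3p+1 = (p+1)³, so p³+k is not a perfect cube. So xy^2z ∉ L.
Contradiction. Therefore L is not regular.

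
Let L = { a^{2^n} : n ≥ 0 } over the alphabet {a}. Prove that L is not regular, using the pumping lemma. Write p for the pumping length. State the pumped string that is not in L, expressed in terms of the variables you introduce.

a^{2^p+k}

Assume L is regular. Let p be the pumping length given by the pumping lemma.
Take w = a^{2^p} ∈ L with |w| = 2^p ≥ p.
Write w = xyz as guaranteed by the lemma, with |xy| ≤ p and y is nonempty.
Then y = a^k for some k with 1 ≤ k ≤ p.
Pump with i = 2: xy^2z = a^{2^p+k}. Since 1 ≤ k ≤ p < 2^p, we have 2^p < 2^p+k < 2^{p+1}, so 2^p+k is not a power of 2. So xy^2z ∉ L.
This is a contradiction; hence L is not regular.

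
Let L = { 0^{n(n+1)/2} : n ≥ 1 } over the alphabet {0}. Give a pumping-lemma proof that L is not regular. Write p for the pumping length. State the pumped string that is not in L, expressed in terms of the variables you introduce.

Assume L is regular. Let p be the pumping length given by the pumping lemma.
Take w = 0^{p(p+1)/2} ∈ L with |w| = p(p+1)/2 ≥ p.
Write w = xyz as guaranteed by the lemma, with |xy| ≤ p and |y| > 0.
Then y = 0^k for some k with 1 ≤ k ≤ p.
Pump with i = 2: xy^2z = 0^{p(p+1)/2+k}. Since 1 ≤ k ≤ p, p(p+1)/2 < p(p+1)/2+k ≤ p(p+1)/2+p < (p+1)(p+2)/2, so p(p+1)/2+k is strictly between consecutive triangular numbers. So xy^2z ∉ L.
This is a contradiction; hence L is not regular.

0^{p(p+1)/2+k}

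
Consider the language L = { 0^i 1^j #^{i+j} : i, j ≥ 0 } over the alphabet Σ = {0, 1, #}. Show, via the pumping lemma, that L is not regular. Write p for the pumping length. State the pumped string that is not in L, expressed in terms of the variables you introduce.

Assume L is regular; let p be its pumping constant.
Take w = 0^p 1^p #^{2p} ∈ L (with i=j=p, i+j=2p), |w| = 4p ≥ p.
By the pumping lemma, w = xyz with |xy| ≤ p and |y| > 0.
The first p characters of w are 0's, so xy (and hence y) consists only of 0's. Write y = 0^k, 1 ≤ k ≤ p.
Consider xy^2z = 0^{p+k} 1^p #^{2p}. Now the 0- and 1-counts sum to 2p+k, but the #-count is 2p ≠ 2p+k. So xy^2z ∉ L.
Contradiction. Therefore L is not regular.

0^{p+k} 1^p #^{2p}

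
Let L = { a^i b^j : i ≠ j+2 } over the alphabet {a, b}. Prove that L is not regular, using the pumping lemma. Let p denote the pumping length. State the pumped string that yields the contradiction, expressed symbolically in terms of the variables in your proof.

a^{p+p!} b^{p+p!-2}

Assume L is regular. Let p be the pumping length given by the pumping lemma.
Choose w = a^p b^{p+p!-2}. Since p ≠ (p+p!-2)+2 = p+p!, w ∈ L; and |w| ≥ p.
By the pumping lemma, w = xyz with |xy| ≤ p and |y| ≥ 1.
The first p characters of w are a's, so xy (and hence y) consists only of a's. Write y = a^k, 1 ≤ k ≤ p.
Since 1 ≤ k ≤ p, k divides p!; set t = 1 + p!/k. Then xy^t z has p + (p!/k)·k = p + p! copies of a. Now the a-count is p+p! and (b-count)+2 = (p+p!-2)+2 = p+p!, so i ≠ j+2 fails. So xy^t z = a^{p+p!} b^{p+p!-2} ∉ L.
Contradiction. Therefore L is not regular.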